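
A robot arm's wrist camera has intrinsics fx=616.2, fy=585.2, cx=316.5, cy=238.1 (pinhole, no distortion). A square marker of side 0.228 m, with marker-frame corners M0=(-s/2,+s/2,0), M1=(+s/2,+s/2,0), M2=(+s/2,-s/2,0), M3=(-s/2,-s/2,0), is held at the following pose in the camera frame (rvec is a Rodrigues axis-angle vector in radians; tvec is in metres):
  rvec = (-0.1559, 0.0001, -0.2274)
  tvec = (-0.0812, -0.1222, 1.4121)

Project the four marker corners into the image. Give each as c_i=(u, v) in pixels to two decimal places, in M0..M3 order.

Intrinsics K: fx=616.2, fy=585.2, cx=316.5, cy=238.1
Marker side s = 0.228 m; corners in marker frame (Z=0):
  M0 = (-0.1140, +0.1140, 0)
  M1 = (+0.1140, +0.1140, 0)
  M2 = (+0.1140, -0.1140, 0)
  M3 = (-0.1140, -0.1140, 0)
rvec = (-0.1559, 0.0001, -0.2274), |rvec| = θ = 0.27571 rad = 15.797°
Rodrigues: sinθ=0.27223, 1−cosθ=0.03777; R = I + sinθ·[k]× + (1−cosθ)·[k]×²:
    [+0.97431 +0.22452 +0.01771]
    [-0.22454 +0.96223 +0.15392]
    [+0.01752 -0.15394 +0.98792]
t = (-0.0812, -0.1222, 1.4121) m
M0: Pc = R·M0+t = (-0.16668, +0.01309, +1.39255); u = 616.2·(-0.16668)/1.39255 + 316.5 = 242.7467, v = 585.2·(+0.01309)/1.39255 + 238.1 = 243.6016
M1: Pc = R·M1+t = (+0.05547, -0.03810, +1.39655); u = 616.2·(+0.05547)/1.39655 + 316.5 = 340.9736, v = 585.2·(-0.03810)/1.39655 + 238.1 = 222.1336
M2: Pc = R·M2+t = (+0.00428, -0.25749, +1.43165); u = 616.2·(+0.00428)/1.43165 + 316.5 = 318.3403, v = 585.2·(-0.25749)/1.43165 + 238.1 = 132.8476
M3: Pc = R·M3+t = (-0.21787, -0.20630, +1.42765); u = 616.2·(-0.21787)/1.42765 + 316.5 = 222.4649, v = 585.2·(-0.20630)/1.42765 + 238.1 = 153.5380

c0=(242.75, 243.60) c1=(340.97, 222.13) c2=(318.34, 132.85) c3=(222.46, 153.54)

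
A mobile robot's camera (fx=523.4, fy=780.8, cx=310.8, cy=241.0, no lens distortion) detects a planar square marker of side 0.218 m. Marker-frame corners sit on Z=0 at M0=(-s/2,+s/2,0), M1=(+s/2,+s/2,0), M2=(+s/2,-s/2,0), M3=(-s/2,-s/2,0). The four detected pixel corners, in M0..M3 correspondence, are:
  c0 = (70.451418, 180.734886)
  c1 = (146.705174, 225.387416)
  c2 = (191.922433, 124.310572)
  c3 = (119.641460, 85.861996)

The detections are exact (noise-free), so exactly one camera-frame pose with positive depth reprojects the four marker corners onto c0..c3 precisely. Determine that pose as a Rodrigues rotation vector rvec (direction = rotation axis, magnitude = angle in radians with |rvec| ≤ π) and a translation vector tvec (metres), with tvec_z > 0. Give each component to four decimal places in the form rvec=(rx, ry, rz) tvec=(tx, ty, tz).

rvec=(-0.4986, 0.1053, 0.3932) tvec=(-0.4476, -0.1498, 1.3136)

Intrinsics K: fx=523.4, fy=780.8, cx=310.8, cy=241.0
Marker side s = 0.218 m; corners in marker frame (Z=0):
  M0 = (-0.1090, +0.1090, 0)
  M1 = (+0.1090, +0.1090, 0)
  M2 = (+0.1090, -0.1090, 0)
  M3 = (-0.1090, -0.1090, 0)
Detected image corners:
  c0 = (70.451418, 180.734886) px
  c1 = (146.705174, 225.387416) px
  c2 = (191.922433, 124.310572) px
  c3 = (119.641460, 85.861996) px
Planar DLT: solve 8×8 A·h = b for H (H[2,2]=1):
  H  [+320.93211 -261.44599 +132.45718]
  H  [+167.45152 +397.01321 +151.93269]
  H  [-0.14683 -0.33870 +1.00000]
B = K⁻¹H; ‖b₁‖=0.761275, ‖b₂‖=0.761275; λ = 2/(‖b₁‖+‖b₂‖) = 1.313585, sign → tz>0 ⇒ λ=+1.313585
r₁ = λ·B[:,0] = (+0.91998,+0.34124,-0.19287); r₂ = λ·B[:,1] = (-0.39196,+0.80524,-0.44491)
r₃ = r₁×r₂ = (+0.00348,+0.48491,+0.87456); SVD([r₁ r₂ r₃]) → R = UVᵀ:
  R  [+0.91998 -0.39196 +0.00348]
  R  [+0.34124 +0.80524 +0.48491]
  R  [-0.19287 -0.44491 +0.87456]
t = (-0.44759, -0.14984, +1.31358) m
tr R = 2.599779; θ = arccos((tr R − 1)/2) = 0.643685 rad = 36.880°
axis k = ((R−Rᵀ)₃₂, (R−Rᵀ)₁₃, (R−Rᵀ)₂₁) / (2 sinθ) = (-0.774660, +0.163585, +0.610854)
rvec = θ·k = (-0.498637, +0.105297, +0.393198)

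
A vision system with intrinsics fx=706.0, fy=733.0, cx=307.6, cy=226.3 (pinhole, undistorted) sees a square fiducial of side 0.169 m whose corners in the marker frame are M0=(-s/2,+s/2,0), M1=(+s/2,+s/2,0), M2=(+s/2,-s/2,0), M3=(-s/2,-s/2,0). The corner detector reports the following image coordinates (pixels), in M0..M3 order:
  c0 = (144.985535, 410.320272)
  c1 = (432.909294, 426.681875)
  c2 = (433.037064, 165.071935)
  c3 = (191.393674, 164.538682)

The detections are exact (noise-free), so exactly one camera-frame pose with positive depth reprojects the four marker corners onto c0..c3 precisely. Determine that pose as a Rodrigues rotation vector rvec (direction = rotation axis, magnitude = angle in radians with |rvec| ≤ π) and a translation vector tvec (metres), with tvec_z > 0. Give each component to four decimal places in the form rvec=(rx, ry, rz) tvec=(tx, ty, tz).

Intrinsics K: fx=706.0, fy=733.0, cx=307.6, cy=226.3
Marker side s = 0.169 m; corners in marker frame (Z=0):
  M0 = (-0.0845, +0.0845, 0)
  M1 = (+0.0845, +0.0845, 0)
  M2 = (+0.0845, -0.0845, 0)
  M3 = (-0.0845, -0.0845, 0)
Detected image corners:
  c0 = (144.985535, 410.320272) px
  c1 = (432.909294, 426.681875) px
  c2 = (433.037064, 165.071935) px
  c3 = (191.393674, 164.538682) px
Planar DLT: solve 8×8 A·h = b for H (H[2,2]=1):
  H  [+1454.13795 -461.22950 +297.89310]
  H  [-51.56715 +1189.64574 +280.13410]
  H  [-0.33376 -1.06356 +1.00000]
B = K⁻¹H; ‖b₁‖=2.230460, ‖b₂‖=2.230460; λ = 2/(‖b₁‖+‖b₂‖) = 0.448338, sign → tz>0 ⇒ λ=+0.448338
r₁ = λ·B[:,0] = (+0.98863,+0.01466,-0.14964); r₂ = λ·B[:,1] = (-0.08514,+0.87486,-0.47684)
r₃ = r₁×r₂ = (+0.12392,+0.48416,+0.86616); SVD([r₁ r₂ r₃]) → R = UVᵀ:
  R  [+0.98863 -0.08514 +0.12392]
  R  [+0.01466 +0.87486 +0.48416]
  R  [-0.14964 -0.47684 +0.86616]
t = (-0.00616, +0.03293, +0.44834) m
tr R = 2.729652; θ = arccos((tr R − 1)/2) = 0.525993 rad = 30.137°
axis k = ((R−Rᵀ)₃₂, (R−Rᵀ)₁₃, (R−Rᵀ)₂₁) / (2 sinθ) = (-0.957027, +0.272434, +0.099390)
rvec = θ·k = (-0.503389, +0.143298, +0.052278)

rvec=(-0.5034, 0.1433, 0.0523) tvec=(-0.0062, 0.0329, 0.4483)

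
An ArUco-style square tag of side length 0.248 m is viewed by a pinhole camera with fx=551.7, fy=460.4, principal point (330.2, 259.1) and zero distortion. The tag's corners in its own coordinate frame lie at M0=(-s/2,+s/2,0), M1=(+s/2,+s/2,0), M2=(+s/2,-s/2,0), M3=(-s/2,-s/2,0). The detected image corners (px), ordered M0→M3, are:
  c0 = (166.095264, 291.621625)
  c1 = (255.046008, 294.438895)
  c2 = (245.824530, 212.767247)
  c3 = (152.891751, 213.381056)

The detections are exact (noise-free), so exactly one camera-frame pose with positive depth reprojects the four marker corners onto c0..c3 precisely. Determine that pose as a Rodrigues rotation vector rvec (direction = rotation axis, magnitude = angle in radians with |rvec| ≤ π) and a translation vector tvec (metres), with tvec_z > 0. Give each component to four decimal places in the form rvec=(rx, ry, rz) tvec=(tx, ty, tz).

rvec=(0.2817, 0.2454, -0.0176) tvec=(-0.3148, -0.0152, 1.3776)

Intrinsics K: fx=551.7, fy=460.4, cx=330.2, cy=259.1
Marker side s = 0.248 m; corners in marker frame (Z=0):
  M0 = (-0.1240, +0.1240, 0)
  M1 = (+0.1240, +0.1240, 0)
  M2 = (+0.1240, -0.1240, 0)
  M3 = (-0.1240, -0.1240, 0)
Detected image corners:
  c0 = (166.095264, 291.621625) px
  c1 = (255.046008, 294.438895) px
  c2 = (245.824530, 212.767247) px
  c3 = (152.891751, 213.381056) px
Planar DLT: solve 8×8 A·h = b for H (H[2,2]=1):
  H  [+330.47799 +86.01665 +204.11117]
  H  [-39.86493 +372.41532 +254.02288]
  H  [-0.17576 +0.19823 +1.00000]
B = K⁻¹H; ‖b₁‖=0.725922, ‖b₂‖=0.725922; λ = 2/(‖b₁‖+‖b₂‖) = 1.377558, sign → tz>0 ⇒ λ=+1.377558
r₁ = λ·B[:,0] = (+0.97010,+0.01698,-0.24212); r₂ = λ·B[:,1] = (+0.05134,+0.96062,+0.27307)
r₃ = r₁×r₂ = (+0.23723,-0.27734,+0.93102); SVD([r₁ r₂ r₃]) → R = UVᵀ:
  R  [+0.97010 +0.05134 +0.23723]
  R  [+0.01698 +0.96062 -0.27734]
  R  [-0.24212 +0.27307 +0.93102]
t = (-0.31484, -0.01519, +1.37756) m
tr R = 2.861744; θ = arccos((tr R − 1)/2) = 0.374005 rad = 21.429°
axis k = ((R−Rᵀ)₃₂, (R−Rᵀ)₁₃, (R−Rᵀ)₂₁) / (2 sinθ) = (+0.753273, +0.656026, -0.047022)
rvec = θ·k = (+0.281727, +0.245357, -0.017586)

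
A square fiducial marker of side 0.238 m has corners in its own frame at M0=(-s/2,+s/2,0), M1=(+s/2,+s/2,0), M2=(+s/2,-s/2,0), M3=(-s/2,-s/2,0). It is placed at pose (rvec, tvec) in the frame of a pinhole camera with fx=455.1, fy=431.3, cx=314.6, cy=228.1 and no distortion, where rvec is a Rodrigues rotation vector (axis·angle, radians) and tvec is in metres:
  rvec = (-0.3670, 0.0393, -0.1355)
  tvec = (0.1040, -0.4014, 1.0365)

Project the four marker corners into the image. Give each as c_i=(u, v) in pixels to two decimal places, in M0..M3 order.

Intrinsics K: fx=455.1, fy=431.3, cx=314.6, cy=228.1
Marker side s = 0.238 m; corners in marker frame (Z=0):
  M0 = (-0.1190, +0.1190, 0)
  M1 = (+0.1190, +0.1190, 0)
  M2 = (+0.1190, -0.1190, 0)
  M3 = (-0.1190, -0.1190, 0)
rvec = (-0.3670, 0.0393, -0.1355), |rvec| = θ = 0.39318 rad = 22.528°
Rodrigues: sinθ=0.38313, 1−cosθ=0.07631; R = I + sinθ·[k]× + (1−cosθ)·[k]×²:
    [+0.99018 +0.12492 +0.06284]
    [-0.13915 +0.92446 +0.35499]
    [-0.01375 -0.36025 +0.93276]
t = (0.1040, -0.4014, 1.0365) m
M0: Pc = R·M0+t = (+0.00103, -0.27483, +0.99527); u = 455.1·(+0.00103)/0.99527 + 314.6 = 315.0729, v = 431.3·(-0.27483)/0.99527 + 228.1 = 109.0020
M1: Pc = R·M1+t = (+0.23670, -0.30795, +0.99199); u = 455.1·(+0.23670)/0.99199 + 314.6 = 423.1896, v = 431.3·(-0.30795)/0.99199 + 228.1 = 94.2097
M2: Pc = R·M2+t = (+0.20697, -0.52797, +1.07773); u = 455.1·(+0.20697)/1.07773 + 314.6 = 401.9965, v = 431.3·(-0.52797)/1.07773 + 228.1 = 16.8108
M3: Pc = R·M3+t = (-0.02870, -0.49485, +1.08101); u = 455.1·(-0.02870)/1.08101 + 314.6 = 302.5191, v = 431.3·(-0.49485)/1.08101 + 228.1 = 30.6642

c0=(315.07, 109.00) c1=(423.19, 94.21) c2=(402.00, 16.81) c3=(302.52, 30.66)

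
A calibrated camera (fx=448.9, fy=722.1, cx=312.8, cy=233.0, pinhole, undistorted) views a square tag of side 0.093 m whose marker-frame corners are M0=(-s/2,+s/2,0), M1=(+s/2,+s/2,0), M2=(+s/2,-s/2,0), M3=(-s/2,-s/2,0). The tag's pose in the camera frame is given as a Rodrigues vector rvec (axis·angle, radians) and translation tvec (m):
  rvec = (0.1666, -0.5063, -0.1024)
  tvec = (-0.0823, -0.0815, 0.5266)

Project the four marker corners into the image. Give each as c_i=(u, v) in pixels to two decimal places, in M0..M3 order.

Intrinsics K: fx=448.9, fy=722.1, cx=312.8, cy=233.0
Marker side s = 0.093 m; corners in marker frame (Z=0):
  M0 = (-0.0465, +0.0465, 0)
  M1 = (+0.0465, +0.0465, 0)
  M2 = (+0.0465, -0.0465, 0)
  M3 = (-0.0465, -0.0465, 0)
rvec = (0.1666, -0.5063, -0.1024), |rvec| = θ = 0.54275 rad = 31.097°
Rodrigues: sinθ=0.51650, 1−cosθ=0.14371; R = I + sinθ·[k]× + (1−cosθ)·[k]×²:
    [+0.86983 +0.05630 -0.49013]
    [-0.13860 +0.98134 -0.13325]
    [+0.47348 +0.18383 +0.86141]
t = (-0.0823, -0.0815, 0.5266) m
M0: Pc = R·M0+t = (-0.12013, -0.02942, +0.51313); u = 448.9·(-0.12013)/0.51313 + 312.8 = 207.7079, v = 722.1·(-0.02942)/0.51313 + 233.0 = 191.5950
M1: Pc = R·M1+t = (-0.03924, -0.04231, +0.55717); u = 448.9·(-0.03924)/0.55717 + 312.8 = 281.1888, v = 722.1·(-0.04231)/0.55717 + 233.0 = 178.1623
M2: Pc = R·M2+t = (-0.04447, -0.13358, +0.54007); u = 448.9·(-0.04447)/0.54007 + 312.8 = 275.8364, v = 722.1·(-0.13358)/0.54007 + 233.0 = 54.4003
M3: Pc = R·M3+t = (-0.12536, -0.12069, +0.49603); u = 448.9·(-0.12536)/0.49603 + 312.8 = 199.3477, v = 722.1·(-0.12069)/0.49603 + 233.0 = 57.3094

c0=(207.71, 191.59) c1=(281.19, 178.16) c2=(275.84, 54.40) c3=(199.35, 57.31)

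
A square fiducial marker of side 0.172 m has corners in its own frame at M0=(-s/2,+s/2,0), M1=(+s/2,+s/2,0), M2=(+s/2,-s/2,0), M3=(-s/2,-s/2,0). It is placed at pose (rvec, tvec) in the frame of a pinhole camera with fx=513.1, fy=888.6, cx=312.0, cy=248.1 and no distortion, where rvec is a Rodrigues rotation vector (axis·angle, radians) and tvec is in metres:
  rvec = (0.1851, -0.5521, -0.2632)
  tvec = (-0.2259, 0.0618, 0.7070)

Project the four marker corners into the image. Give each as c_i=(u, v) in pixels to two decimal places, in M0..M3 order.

Intrinsics K: fx=513.1, fy=888.6, cx=312.0, cy=248.1
Marker side s = 0.172 m; corners in marker frame (Z=0):
  M0 = (-0.0860, +0.0860, 0)
  M1 = (+0.0860, +0.0860, 0)
  M2 = (+0.0860, -0.0860, 0)
  M3 = (-0.0860, -0.0860, 0)
rvec = (0.1851, -0.5521, -0.2632), |rvec| = θ = 0.63902 rad = 36.613°
Rodrigues: sinθ=0.59641, 1−cosθ=0.19732; R = I + sinθ·[k]× + (1−cosθ)·[k]×²:
    [+0.81923 +0.19627 -0.53883]
    [-0.29503 +0.94997 -0.10254]
    [+0.49174 +0.24297 +0.83615]
t = (-0.2259, 0.0618, 0.7070) m
M0: Pc = R·M0+t = (-0.27948, +0.16887, +0.68561); u = 513.1·(-0.27948)/0.68561 + 312.0 = 102.8438, v = 888.6·(+0.16887)/0.68561 + 248.1 = 466.9691
M1: Pc = R·M1+t = (-0.13857, +0.11812, +0.77019); u = 513.1·(-0.13857)/0.77019 + 312.0 = 219.6864, v = 888.6·(+0.11812)/0.77019 + 248.1 = 384.3862
M2: Pc = R·M2+t = (-0.17232, -0.04527, +0.72839); u = 513.1·(-0.17232)/0.72839 + 312.0 = 190.6098, v = 888.6·(-0.04527)/0.72839 + 248.1 = 192.8731
M3: Pc = R·M3+t = (-0.31323, +0.00548, +0.64381); u = 513.1·(-0.31323)/0.64381 + 312.0 = 62.3629, v = 888.6·(+0.00548)/0.64381 + 248.1 = 255.6570

c0=(102.84, 466.97) c1=(219.69, 384.39) c2=(190.61, 192.87) c3=(62.36, 255.66)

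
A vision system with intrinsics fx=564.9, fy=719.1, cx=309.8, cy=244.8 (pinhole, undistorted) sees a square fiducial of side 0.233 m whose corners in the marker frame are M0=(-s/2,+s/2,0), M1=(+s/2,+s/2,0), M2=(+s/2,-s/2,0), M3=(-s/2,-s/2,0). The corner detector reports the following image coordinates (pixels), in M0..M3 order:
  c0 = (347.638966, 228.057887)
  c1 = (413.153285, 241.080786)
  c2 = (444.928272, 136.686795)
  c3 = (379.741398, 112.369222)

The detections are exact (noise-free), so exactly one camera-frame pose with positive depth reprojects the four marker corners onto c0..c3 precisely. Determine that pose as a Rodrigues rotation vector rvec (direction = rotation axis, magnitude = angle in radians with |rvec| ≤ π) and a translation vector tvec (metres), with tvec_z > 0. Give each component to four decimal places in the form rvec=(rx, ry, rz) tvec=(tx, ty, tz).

Intrinsics K: fx=564.9, fy=719.1, cx=309.8, cy=244.8
Marker side s = 0.233 m; corners in marker frame (Z=0):
  M0 = (-0.1165, +0.1165, 0)
  M1 = (+0.1165, +0.1165, 0)
  M2 = (+0.1165, -0.1165, 0)
  M3 = (-0.1165, -0.1165, 0)
Detected image corners:
  c0 = (347.638966, 228.057887) px
  c1 = (413.153285, 241.080786) px
  c2 = (444.928272, 136.686795) px
  c3 = (379.741398, 112.369222) px
Planar DLT: solve 8×8 A·h = b for H (H[2,2]=1):
  H  [+443.06046 -66.11296 +397.59388]
  H  [+153.26720 +503.25241 +181.14178]
  H  [+0.41015 +0.17895 +1.00000]
B = K⁻¹H; ‖b₁‖=0.697523, ‖b₂‖=0.697523; λ = 2/(‖b₁‖+‖b₂‖) = 1.433645, sign → tz>0 ⇒ λ=+1.433645
r₁ = λ·B[:,0] = (+0.80195,+0.10539,+0.58802); r₂ = λ·B[:,1] = (-0.30848,+0.91598,+0.25655)
r₃ = r₁×r₂ = (-0.51157,-0.38713,+0.76708); SVD([r₁ r₂ r₃]) → R = UVᵀ:
  R  [+0.80195 -0.30848 -0.51157]
  R  [+0.10539 +0.91598 -0.38713]
  R  [+0.58802 +0.25655 +0.76708]
t = (+0.22281, -0.12691, +1.43364) m
tr R = 2.485020; θ = arccos((tr R − 1)/2) = 0.733987 rad = 42.054°
axis k = ((R−Rᵀ)₃₂, (R−Rᵀ)₁₃, (R−Rᵀ)₂₁) / (2 sinθ) = (+0.480480, -0.820792, +0.308934)
rvec = θ·k = (+0.352666, -0.602450, +0.226754)

rvec=(0.3527, -0.6025, 0.2268) tvec=(0.2228, -0.1269, 1.4336)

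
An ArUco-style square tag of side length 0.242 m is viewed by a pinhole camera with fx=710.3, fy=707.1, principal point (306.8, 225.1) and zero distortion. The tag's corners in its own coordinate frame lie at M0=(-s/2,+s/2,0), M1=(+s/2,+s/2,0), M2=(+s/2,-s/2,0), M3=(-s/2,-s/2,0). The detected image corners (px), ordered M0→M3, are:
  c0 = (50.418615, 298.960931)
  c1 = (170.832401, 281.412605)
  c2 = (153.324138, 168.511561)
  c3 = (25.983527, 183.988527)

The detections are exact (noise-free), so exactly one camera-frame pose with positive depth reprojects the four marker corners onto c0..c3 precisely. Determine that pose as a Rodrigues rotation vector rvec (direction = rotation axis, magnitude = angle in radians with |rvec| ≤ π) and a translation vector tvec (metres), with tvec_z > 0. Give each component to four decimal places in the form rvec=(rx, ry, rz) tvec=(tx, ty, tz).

rvec=(0.2998, -0.1710, -0.1127) tvec=(-0.4112, 0.0190, 1.4206)

Intrinsics K: fx=710.3, fy=707.1, cx=306.8, cy=225.1
Marker side s = 0.242 m; corners in marker frame (Z=0):
  M0 = (-0.1210, +0.1210, 0)
  M1 = (+0.1210, +0.1210, 0)
  M2 = (+0.1210, -0.1210, 0)
  M3 = (-0.1210, -0.1210, 0)
Detected image corners:
  c0 = (50.418615, 298.960931) px
  c1 = (170.832401, 281.412605) px
  c2 = (153.324138, 168.511561) px
  c3 = (25.983527, 183.988527) px
Planar DLT: solve 8×8 A·h = b for H (H[2,2]=1):
  H  [+522.13600 +107.81746 +101.20457]
  H  [-43.62097 +520.46026 +234.58154]
  H  [+0.10601 +0.21311 +1.00000]
B = K⁻¹H; ‖b₁‖=0.703907, ‖b₂‖=0.703907; λ = 2/(‖b₁‖+‖b₂‖) = 1.420642, sign → tz>0 ⇒ λ=+1.420642
r₁ = λ·B[:,0] = (+0.97925,-0.13558,+0.15060); r₂ = λ·B[:,1] = (+0.08487,+0.94928,+0.30276)
r₃ = r₁×r₂ = (-0.18401,-0.28370,+0.94109); SVD([r₁ r₂ r₃]) → R = UVᵀ:
  R  [+0.97925 +0.08487 -0.18401]
  R  [-0.13558 +0.94928 -0.28370]
  R  [+0.15060 +0.30276 +0.94109]
t = (-0.41120, +0.01905, +1.42064) m
tr R = 2.869626; θ = arccos((tr R − 1)/2) = 0.363064 rad = 20.802°
axis k = ((R−Rᵀ)₃₂, (R−Rᵀ)₁₃, (R−Rᵀ)₂₁) / (2 sinθ) = (+0.825669, -0.471103, -0.310375)
rvec = θ·k = (+0.299770, -0.171040, -0.112686)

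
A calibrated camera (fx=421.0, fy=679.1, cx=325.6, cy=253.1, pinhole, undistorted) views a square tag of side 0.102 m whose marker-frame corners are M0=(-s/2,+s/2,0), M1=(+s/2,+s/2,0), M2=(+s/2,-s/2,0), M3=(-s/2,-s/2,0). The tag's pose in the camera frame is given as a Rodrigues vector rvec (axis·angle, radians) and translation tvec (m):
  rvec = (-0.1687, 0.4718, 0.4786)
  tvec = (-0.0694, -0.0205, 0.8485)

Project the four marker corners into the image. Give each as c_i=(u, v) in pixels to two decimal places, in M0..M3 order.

Intrinsics K: fx=421.0, fy=679.1, cx=325.6, cy=253.1
Marker side s = 0.102 m; corners in marker frame (Z=0):
  M0 = (-0.0510, +0.0510, 0)
  M1 = (+0.0510, +0.0510, 0)
  M2 = (+0.0510, -0.0510, 0)
  M3 = (-0.0510, -0.0510, 0)
rvec = (-0.1687, 0.4718, 0.4786), |rvec| = θ = 0.69290 rad = 39.700°
Rodrigues: sinθ=0.63877, 1−cosθ=0.23060; R = I + sinθ·[k]× + (1−cosθ)·[k]×²:
    [+0.78307 -0.47944 +0.39616]
    [+0.40298 +0.87631 +0.26398]
    [-0.47372 -0.04706 +0.87942]
t = (-0.0694, -0.0205, 0.8485) m
M0: Pc = R·M0+t = (-0.13379, +0.00364, +0.87026); u = 421.0·(-0.13379)/0.87026 + 325.6 = 260.8783, v = 679.1·(+0.00364)/0.87026 + 253.1 = 255.9403
M1: Pc = R·M1+t = (-0.05392, +0.04474, +0.82194); u = 421.0·(-0.05392)/0.82194 + 325.6 = 297.9845, v = 679.1·(+0.04474)/0.82194 + 253.1 = 290.0682
M2: Pc = R·M2+t = (-0.00501, -0.04464, +0.82674); u = 421.0·(-0.00501)/0.82674 + 325.6 = 323.0477, v = 679.1·(-0.04464)/0.82674 + 253.1 = 216.4321
M3: Pc = R·M3+t = (-0.08488, -0.08574, +0.87506); u = 421.0·(-0.08488)/0.87506 + 325.6 = 284.7611, v = 679.1·(-0.08574)/0.87506 + 253.1 = 186.5575

c0=(260.88, 255.94) c1=(297.98, 290.07) c2=(323.05, 216.43) c3=(284.76, 186.56)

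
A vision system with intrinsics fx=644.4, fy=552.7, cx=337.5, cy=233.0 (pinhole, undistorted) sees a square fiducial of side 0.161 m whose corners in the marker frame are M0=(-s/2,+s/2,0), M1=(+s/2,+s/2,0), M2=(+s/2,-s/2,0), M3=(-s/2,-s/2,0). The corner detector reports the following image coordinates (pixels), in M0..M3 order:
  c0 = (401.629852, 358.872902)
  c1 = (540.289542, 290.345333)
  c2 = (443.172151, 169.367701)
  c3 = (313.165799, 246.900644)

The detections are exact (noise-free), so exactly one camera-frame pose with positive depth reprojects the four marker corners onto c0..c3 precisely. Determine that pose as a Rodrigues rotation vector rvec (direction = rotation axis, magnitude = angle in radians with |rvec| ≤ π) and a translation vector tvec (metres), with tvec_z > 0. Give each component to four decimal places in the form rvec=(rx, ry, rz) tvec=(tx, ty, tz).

rvec=(0.0693, 0.3286, -0.5964) tvec=(0.0828, 0.0397, 0.6340)

Intrinsics K: fx=644.4, fy=552.7, cx=337.5, cy=233.0
Marker side s = 0.161 m; corners in marker frame (Z=0):
  M0 = (-0.0805, +0.0805, 0)
  M1 = (+0.0805, +0.0805, 0)
  M2 = (+0.0805, -0.0805, 0)
  M3 = (-0.0805, -0.0805, 0)
Detected image corners:
  c0 = (401.629852, 358.872902) px
  c1 = (540.289542, 290.345333) px
  c2 = (443.172151, 169.367701) px
  c3 = (313.165799, 246.900644) px
Planar DLT: solve 8×8 A·h = b for H (H[2,2]=1):
  H  [+617.67377 +554.97511 +421.62779]
  H  [-589.59981 +709.58650 +267.64747]
  H  [-0.51015 -0.04772 +1.00000]
B = K⁻¹H; ‖b₁‖=1.577343, ‖b₂‖=1.577343; λ = 2/(‖b₁‖+‖b₂‖) = 0.633977, sign → tz>0 ⇒ λ=+0.633977
r₁ = λ·B[:,0] = (+0.77707,-0.53996,-0.32342); r₂ = λ·B[:,1] = (+0.56184,+0.82669,-0.03025)
r₃ = r₁×r₂ = (+0.28370,-0.15820,+0.94577); SVD([r₁ r₂ r₃]) → R = UVᵀ:
  R  [+0.77707 +0.56184 +0.28370]
  R  [-0.53996 +0.82669 -0.15820]
  R  [-0.32342 -0.03025 +0.94577]
t = (+0.08277, +0.03974, +0.63398) m
tr R = 2.549534; θ = arccos((tr R − 1)/2) = 0.684450 rad = 39.216°
axis k = ((R−Rᵀ)₃₂, (R−Rᵀ)₁₃, (R−Rᵀ)₂₁) / (2 sinθ) = (+0.101184, +0.480133, -0.871340)
rvec = θ·k = (+0.069256, +0.328627, -0.596389)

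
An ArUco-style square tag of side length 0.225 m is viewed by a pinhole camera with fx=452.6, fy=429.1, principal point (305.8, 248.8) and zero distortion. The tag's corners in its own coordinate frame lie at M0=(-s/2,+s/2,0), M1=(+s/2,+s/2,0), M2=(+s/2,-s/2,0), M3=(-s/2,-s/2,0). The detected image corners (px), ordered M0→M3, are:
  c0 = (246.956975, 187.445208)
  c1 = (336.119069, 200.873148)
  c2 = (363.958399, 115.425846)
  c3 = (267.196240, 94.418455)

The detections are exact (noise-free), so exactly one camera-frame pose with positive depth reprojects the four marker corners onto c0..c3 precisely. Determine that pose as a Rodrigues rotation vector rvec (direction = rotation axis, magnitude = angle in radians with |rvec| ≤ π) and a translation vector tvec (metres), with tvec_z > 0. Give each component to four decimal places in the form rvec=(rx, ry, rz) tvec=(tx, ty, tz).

Intrinsics K: fx=452.6, fy=429.1, cx=305.8, cy=248.8
Marker side s = 0.225 m; corners in marker frame (Z=0):
  M0 = (-0.1125, +0.1125, 0)
  M1 = (+0.1125, +0.1125, 0)
  M2 = (+0.1125, -0.1125, 0)
  M3 = (-0.1125, -0.1125, 0)
Detected image corners:
  c0 = (246.956975, 187.445208) px
  c1 = (336.119069, 200.873148) px
  c2 = (363.958399, 115.425846) px
  c3 = (267.196240, 94.418455) px
Planar DLT: solve 8×8 A·h = b for H (H[2,2]=1):
  H  [+501.20633 +25.88352 +304.49494]
  H  [+119.47348 +461.71210 +152.02814]
  H  [+0.29278 +0.43906 +1.00000]
B = K⁻¹H; ‖b₁‖=0.961695, ‖b₂‖=0.961695; λ = 2/(‖b₁‖+‖b₂‖) = 1.039830, sign → tz>0 ⇒ λ=+1.039830
r₁ = λ·B[:,0] = (+0.94581,+0.11300,+0.30444); r₂ = λ·B[:,1] = (-0.24900,+0.85414,+0.45655)
r₃ = r₁×r₂ = (-0.20845,-0.50762,+0.83599); SVD([r₁ r₂ r₃]) → R = UVᵀ:
  R  [+0.94581 -0.24900 -0.20845]
  R  [+0.11300 +0.85414 -0.50762]
  R  [+0.30444 +0.45655 +0.83599]
t = (-0.00300, -0.23451, +1.03983) m
tr R = 2.635935; θ = arccos((tr R − 1)/2) = 0.612928 rad = 35.118°
axis k = ((R−Rᵀ)₃₂, (R−Rᵀ)₁₃, (R−Rᵀ)₂₁) / (2 sinθ) = (+0.838021, -0.445785, +0.314639)
rvec = θ·k = (+0.513646, -0.273234, +0.192851)

rvec=(0.5136, -0.2732, 0.1929) tvec=(-0.0030, -0.2345, 1.0398)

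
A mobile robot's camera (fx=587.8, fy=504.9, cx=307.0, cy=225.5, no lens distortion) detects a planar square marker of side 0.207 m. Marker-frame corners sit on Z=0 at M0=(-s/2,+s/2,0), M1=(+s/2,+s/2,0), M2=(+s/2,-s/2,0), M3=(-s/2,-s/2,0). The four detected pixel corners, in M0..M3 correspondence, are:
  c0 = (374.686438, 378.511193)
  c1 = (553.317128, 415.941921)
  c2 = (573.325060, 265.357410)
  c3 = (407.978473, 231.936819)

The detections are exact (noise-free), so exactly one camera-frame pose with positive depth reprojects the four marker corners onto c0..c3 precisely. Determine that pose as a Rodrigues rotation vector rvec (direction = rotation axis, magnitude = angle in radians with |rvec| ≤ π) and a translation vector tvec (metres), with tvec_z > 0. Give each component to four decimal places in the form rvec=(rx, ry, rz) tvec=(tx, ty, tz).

rvec=(-0.2689, -0.0035, 0.2342) tvec=(0.2016, 0.1300, 0.6950)

Intrinsics K: fx=587.8, fy=504.9, cx=307.0, cy=225.5
Marker side s = 0.207 m; corners in marker frame (Z=0):
  M0 = (-0.1035, +0.1035, 0)
  M1 = (+0.1035, +0.1035, 0)
  M2 = (+0.1035, -0.1035, 0)
  M3 = (-0.1035, -0.1035, 0)
Detected image corners:
  c0 = (374.686438, 378.511193) px
  c1 = (553.317128, 415.941921) px
  c2 = (573.325060, 265.357410) px
  c3 = (407.978473, 231.936819) px
Planar DLT: solve 8×8 A·h = b for H (H[2,2]=1):
  H  [+810.53665 -309.93669 +477.49439]
  H  [+157.85860 +595.23826 +319.94701]
  H  [-0.03994 -0.37932 +1.00000]
B = K⁻¹H; ‖b₁‖=1.438836, ‖b₂‖=1.438836; λ = 2/(‖b₁‖+‖b₂‖) = 0.695006, sign → tz>0 ⇒ λ=+0.695006
r₁ = λ·B[:,0] = (+0.97287,+0.22970,-0.02776); r₂ = λ·B[:,1] = (-0.22877,+0.93710,-0.26363)
r₃ = r₁×r₂ = (-0.03454,+0.26283,+0.96422); SVD([r₁ r₂ r₃]) → R = UVᵀ:
  R  [+0.97287 -0.22877 -0.03454]
  R  [+0.22970 +0.93710 +0.26283]
  R  [-0.02776 -0.26363 +0.96422]
t = (+0.20159, +0.13001, +0.69501) m
tr R = 2.874193; θ = arccos((tr R − 1)/2) = 0.356578 rad = 20.430°
axis k = ((R−Rᵀ)₃₂, (R−Rᵀ)₁₃, (R−Rᵀ)₂₁) / (2 sinθ) = (-0.754089, -0.009708, +0.656701)
rvec = θ·k = (-0.268892, -0.003462, +0.234165)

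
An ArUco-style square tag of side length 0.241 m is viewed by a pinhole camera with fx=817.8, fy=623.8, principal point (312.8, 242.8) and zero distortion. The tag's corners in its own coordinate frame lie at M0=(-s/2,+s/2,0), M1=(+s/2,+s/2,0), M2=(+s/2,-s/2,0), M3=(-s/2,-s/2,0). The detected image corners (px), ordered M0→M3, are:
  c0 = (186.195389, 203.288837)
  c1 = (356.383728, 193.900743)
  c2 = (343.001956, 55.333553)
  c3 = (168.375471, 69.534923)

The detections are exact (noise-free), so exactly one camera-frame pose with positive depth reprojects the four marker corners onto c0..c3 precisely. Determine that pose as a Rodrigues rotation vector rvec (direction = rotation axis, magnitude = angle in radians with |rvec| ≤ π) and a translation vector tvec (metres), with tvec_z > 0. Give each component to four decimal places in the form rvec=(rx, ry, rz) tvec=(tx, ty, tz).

rvec=(0.1395, 0.1486, -0.0709) tvec=(-0.0692, -0.1992, 1.1174)

Intrinsics K: fx=817.8, fy=623.8, cx=312.8, cy=242.8
Marker side s = 0.241 m; corners in marker frame (Z=0):
  M0 = (-0.1205, +0.1205, 0)
  M1 = (+0.1205, +0.1205, 0)
  M2 = (+0.1205, -0.1205, 0)
  M3 = (-0.1205, -0.1205, 0)
Detected image corners:
  c0 = (186.195389, 203.288837) px
  c1 = (356.383728, 193.900743) px
  c2 = (343.001956, 55.333553) px
  c3 = (168.375471, 69.534923) px
Planar DLT: solve 8×8 A·h = b for H (H[2,2]=1):
  H  [+679.32212 +96.28061 +262.18470]
  H  [-66.59425 +580.36866 +131.58891]
  H  [-0.13636 +0.11915 +1.00000]
B = K⁻¹H; ‖b₁‖=0.894906, ‖b₂‖=0.894906; λ = 2/(‖b₁‖+‖b₂‖) = 1.117435, sign → tz>0 ⇒ λ=+1.117435
r₁ = λ·B[:,0] = (+0.98650,-0.05999,-0.15237); r₂ = λ·B[:,1] = (+0.08063,+0.98781,+0.13315)
r₃ = r₁×r₂ = (+0.14253,-0.14363,+0.97931); SVD([r₁ r₂ r₃]) → R = UVᵀ:
  R  [+0.98650 +0.08063 +0.14253]
  R  [-0.05999 +0.98781 -0.14363]
  R  [-0.15237 +0.13315 +0.97931]
t = (-0.06916, -0.19922, +1.11744) m
tr R = 2.953626; θ = arccos((tr R − 1)/2) = 0.215765 rad = 12.362°
axis k = ((R−Rᵀ)₃₂, (R−Rᵀ)₁₃, (R−Rᵀ)₂₁) / (2 sinθ) = (+0.646396, +0.688715, -0.328395)
rvec = θ·k = (+0.139470, +0.148601, -0.070856)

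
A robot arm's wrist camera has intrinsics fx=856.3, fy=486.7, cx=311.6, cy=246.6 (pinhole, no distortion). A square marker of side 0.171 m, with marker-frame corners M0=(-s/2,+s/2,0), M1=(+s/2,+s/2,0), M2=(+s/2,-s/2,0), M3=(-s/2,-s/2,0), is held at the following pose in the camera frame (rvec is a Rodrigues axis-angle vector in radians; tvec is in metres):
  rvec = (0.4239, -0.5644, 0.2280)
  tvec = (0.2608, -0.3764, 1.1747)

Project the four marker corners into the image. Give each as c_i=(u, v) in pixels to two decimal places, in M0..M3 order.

c0=(432.42, 116.62) c1=(519.55, 132.79) c2=(568.66, 65.56) c3=(481.41, 42.70)

Intrinsics K: fx=856.3, fy=486.7, cx=311.6, cy=246.6
Marker side s = 0.171 m; corners in marker frame (Z=0):
  M0 = (-0.0855, +0.0855, 0)
  M1 = (+0.0855, +0.0855, 0)
  M2 = (+0.0855, -0.0855, 0)
  M3 = (-0.0855, -0.0855, 0)
rvec = (0.4239, -0.5644, 0.2280), |rvec| = θ = 0.74177 rad = 42.500°
Rodrigues: sinθ=0.67559, 1−cosθ=0.26273; R = I + sinθ·[k]× + (1−cosθ)·[k]×²:
    [+0.82307 -0.32190 -0.46790]
    [+0.09342 +0.88938 -0.44753]
    [+0.56020 +0.32464 +0.76210]
t = (0.2608, -0.3764, 1.1747) m
M0: Pc = R·M0+t = (+0.16290, -0.30835, +1.15456); u = 856.3·(+0.16290)/1.15456 + 311.6 = 432.4213, v = 486.7·(-0.30835)/1.15456 + 246.6 = 116.6181
M1: Pc = R·M1+t = (+0.30365, -0.29237, +1.25035); u = 856.3·(+0.30365)/1.25035 + 311.6 = 519.5540, v = 486.7·(-0.29237)/1.25035 + 246.6 = 132.7947
M2: Pc = R·M2+t = (+0.35870, -0.44445, +1.19484); u = 856.3·(+0.35870)/1.19484 + 311.6 = 568.6642, v = 486.7·(-0.44445)/1.19484 + 246.6 = 65.5583
M3: Pc = R·M3+t = (+0.21795, -0.46043, +1.09905); u = 856.3·(+0.21795)/1.09905 + 311.6 = 481.4109, v = 486.7·(-0.46043)/1.09905 + 246.6 = 42.7043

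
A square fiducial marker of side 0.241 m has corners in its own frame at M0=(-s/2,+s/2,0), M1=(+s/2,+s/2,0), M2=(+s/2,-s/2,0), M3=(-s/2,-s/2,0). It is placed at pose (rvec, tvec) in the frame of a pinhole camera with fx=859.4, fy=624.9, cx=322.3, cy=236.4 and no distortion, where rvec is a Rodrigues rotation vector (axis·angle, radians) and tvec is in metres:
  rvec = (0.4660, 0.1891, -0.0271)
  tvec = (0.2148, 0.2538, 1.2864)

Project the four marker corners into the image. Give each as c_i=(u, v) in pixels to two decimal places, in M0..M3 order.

Intrinsics K: fx=859.4, fy=624.9, cx=322.3, cy=236.4
Marker side s = 0.241 m; corners in marker frame (Z=0):
  M0 = (-0.1205, +0.1205, 0)
  M1 = (+0.1205, +0.1205, 0)
  M2 = (+0.1205, -0.1205, 0)
  M3 = (-0.1205, -0.1205, 0)
rvec = (0.4660, 0.1891, -0.0271), |rvec| = θ = 0.50364 rad = 28.856°
Rodrigues: sinθ=0.48261, 1−cosθ=0.12417; R = I + sinθ·[k]× + (1−cosθ)·[k]×²:
    [+0.98214 +0.06911 +0.17502]
    [+0.01717 +0.89334 -0.44906]
    [-0.18739 +0.44404 +0.87619]
t = (0.2148, 0.2538, 1.2864) m
M0: Pc = R·M0+t = (+0.10478, +0.35938, +1.36249); u = 859.4·(+0.10478)/1.36249 + 322.3 = 388.3908, v = 624.9·(+0.35938)/1.36249 + 236.4 = 401.2277
M1: Pc = R·M1+t = (+0.34147, +0.36352, +1.31733); u = 859.4·(+0.34147)/1.31733 + 322.3 = 545.0719, v = 624.9·(+0.36352)/1.31733 + 236.4 = 408.8410
M2: Pc = R·M2+t = (+0.32482, +0.14822, +1.21031); u = 859.4·(+0.32482)/1.21031 + 322.3 = 552.9432, v = 624.9·(+0.14822)/1.21031 + 236.4 = 312.9286
M3: Pc = R·M3+t = (+0.08813, +0.14408, +1.25547); u = 859.4·(+0.08813)/1.25547 + 322.3 = 382.6238, v = 624.9·(+0.14408)/1.25547 + 236.4 = 308.1164

c0=(388.39, 401.23) c1=(545.07, 408.84) c2=(552.94, 312.93) c3=(382.62, 308.12)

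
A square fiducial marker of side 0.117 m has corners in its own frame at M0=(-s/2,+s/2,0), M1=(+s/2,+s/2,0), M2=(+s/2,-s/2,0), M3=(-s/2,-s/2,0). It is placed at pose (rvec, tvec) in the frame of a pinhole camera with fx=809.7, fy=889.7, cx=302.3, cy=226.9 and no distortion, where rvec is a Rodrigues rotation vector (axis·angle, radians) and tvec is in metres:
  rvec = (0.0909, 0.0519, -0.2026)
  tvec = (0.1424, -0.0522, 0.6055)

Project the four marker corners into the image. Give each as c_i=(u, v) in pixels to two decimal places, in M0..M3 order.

Intrinsics K: fx=809.7, fy=889.7, cx=302.3, cy=226.9
Marker side s = 0.117 m; corners in marker frame (Z=0):
  M0 = (-0.0585, +0.0585, 0)
  M1 = (+0.0585, +0.0585, 0)
  M2 = (+0.0585, -0.0585, 0)
  M3 = (-0.0585, -0.0585, 0)
rvec = (0.0909, 0.0519, -0.2026), |rvec| = θ = 0.22804 rad = 13.066°
Rodrigues: sinθ=0.22607, 1−cosθ=0.02589; R = I + sinθ·[k]× + (1−cosθ)·[k]×²:
    [+0.97822 +0.20320 +0.04228]
    [-0.19850 +0.97545 -0.09535]
    [-0.06062 +0.08488 +0.99455]
t = (0.1424, -0.0522, 0.6055) m
M0: Pc = R·M0+t = (+0.09706, +0.01648, +0.61401); u = 809.7·(+0.09706)/0.61401 + 302.3 = 430.2947, v = 889.7·(+0.01648)/0.61401 + 226.9 = 250.7739
M1: Pc = R·M1+t = (+0.21151, -0.00675, +0.60692); u = 809.7·(+0.21151)/0.60692 + 302.3 = 584.4829, v = 889.7·(-0.00675)/0.60692 + 226.9 = 217.0075
M2: Pc = R·M2+t = (+0.18774, -0.12088, +0.59699); u = 809.7·(+0.18774)/0.59699 + 302.3 = 556.9320, v = 889.7·(-0.12088)/0.59699 + 226.9 = 46.7565
M3: Pc = R·M3+t = (+0.07329, -0.09765, +0.60408); u = 809.7·(+0.07329)/0.60408 + 302.3 = 400.5325, v = 889.7·(-0.09765)/0.60408 + 226.9 = 83.0770

c0=(430.29, 250.77) c1=(584.48, 217.01) c2=(556.93, 46.76) c3=(400.53, 83.08)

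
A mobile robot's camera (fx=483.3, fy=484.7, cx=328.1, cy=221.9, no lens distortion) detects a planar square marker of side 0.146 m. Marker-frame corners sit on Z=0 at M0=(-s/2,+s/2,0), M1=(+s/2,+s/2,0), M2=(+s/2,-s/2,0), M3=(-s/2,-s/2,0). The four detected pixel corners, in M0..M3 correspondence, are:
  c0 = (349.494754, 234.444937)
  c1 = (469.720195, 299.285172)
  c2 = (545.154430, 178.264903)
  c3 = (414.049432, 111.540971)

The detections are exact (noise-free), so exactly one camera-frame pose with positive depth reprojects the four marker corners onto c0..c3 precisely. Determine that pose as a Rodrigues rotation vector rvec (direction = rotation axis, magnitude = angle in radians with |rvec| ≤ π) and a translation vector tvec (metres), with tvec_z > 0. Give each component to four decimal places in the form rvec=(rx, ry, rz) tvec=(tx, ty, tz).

rvec=(0.2309, 0.1443, 0.4795) tvec=(0.1196, -0.0148, 0.5049)

Intrinsics K: fx=483.3, fy=484.7, cx=328.1, cy=221.9
Marker side s = 0.146 m; corners in marker frame (Z=0):
  M0 = (-0.0730, +0.0730, 0)
  M1 = (+0.0730, +0.0730, 0)
  M2 = (+0.0730, -0.0730, 0)
  M3 = (-0.0730, -0.0730, 0)
Detected image corners:
  c0 = (349.494754, 234.444937) px
  c1 = (469.720195, 299.285172) px
  c2 = (545.154430, 178.264903) px
  c3 = (414.049432, 111.540971) px
Planar DLT: solve 8×8 A·h = b for H (H[2,2]=1):
  H  [+786.17583 -256.08414 +442.56899]
  H  [+416.43790 +938.64502 +207.72040]
  H  [-0.16460 +0.50130 +1.00000]
B = K⁻¹H; ‖b₁‖=1.980541, ‖b₂‖=1.980541; λ = 2/(‖b₁‖+‖b₂‖) = 0.504913, sign → tz>0 ⇒ λ=+0.504913
r₁ = λ·B[:,0] = (+0.87775,+0.47185,-0.08311); r₂ = λ·B[:,1] = (-0.43937,+0.86191,+0.25311)
r₃ = r₁×r₂ = (+0.19106,-0.18566,+0.96386); SVD([r₁ r₂ r₃]) → R = UVᵀ:
  R  [+0.87775 -0.43937 +0.19106]
  R  [+0.47185 +0.86191 -0.18566]
  R  [-0.08311 +0.25311 +0.96386]
t = (+0.11959, -0.01477, +0.50491) m
tr R = 2.703522; θ = arccos((tr R − 1)/2) = 0.551459 rad = 31.596°
axis k = ((R−Rᵀ)₃₂, (R−Rᵀ)₁₃, (R−Rᵀ)₂₁) / (2 sinθ) = (+0.418731, +0.261649, +0.869600)
rvec = θ·k = (+0.230913, +0.144289, +0.479549)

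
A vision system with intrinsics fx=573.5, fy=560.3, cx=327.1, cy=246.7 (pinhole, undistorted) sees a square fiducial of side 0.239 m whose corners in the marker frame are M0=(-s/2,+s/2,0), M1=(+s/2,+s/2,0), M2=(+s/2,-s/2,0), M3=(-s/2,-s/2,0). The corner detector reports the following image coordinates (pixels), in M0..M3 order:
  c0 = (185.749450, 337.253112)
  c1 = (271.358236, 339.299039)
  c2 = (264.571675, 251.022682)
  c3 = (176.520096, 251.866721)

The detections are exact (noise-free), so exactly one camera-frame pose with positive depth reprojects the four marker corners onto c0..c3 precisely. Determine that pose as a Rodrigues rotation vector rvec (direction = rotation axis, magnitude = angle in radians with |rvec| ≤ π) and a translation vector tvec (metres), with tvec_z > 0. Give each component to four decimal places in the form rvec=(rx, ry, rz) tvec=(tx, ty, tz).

Intrinsics K: fx=573.5, fy=560.3, cx=327.1, cy=246.7
Marker side s = 0.239 m; corners in marker frame (Z=0):
  M0 = (-0.1195, +0.1195, 0)
  M1 = (+0.1195, +0.1195, 0)
  M2 = (+0.1195, -0.1195, 0)
  M3 = (-0.1195, -0.1195, 0)
Detected image corners:
  c0 = (185.749450, 337.253112) px
  c1 = (271.358236, 339.299039) px
  c2 = (264.571675, 251.022682) px
  c3 = (176.520096, 251.866721) px
Planar DLT: solve 8×8 A·h = b for H (H[2,2]=1):
  H  [+331.75318 +62.92638 +223.88520]
  H  [-38.71927 +401.72982 +295.53313]
  H  [-0.14016 +0.13064 +1.00000]
B = K⁻¹H; ‖b₁‖=0.673207, ‖b₂‖=0.673207; λ = 2/(‖b₁‖+‖b₂‖) = 1.485427, sign → tz>0 ⇒ λ=+1.485427
r₁ = λ·B[:,0] = (+0.97802,-0.01098,-0.20820); r₂ = λ·B[:,1] = (+0.05231,+0.97960,+0.19405)
r₃ = r₁×r₂ = (+0.20182,-0.20068,+0.95864); SVD([r₁ r₂ r₃]) → R = UVᵀ:
  R  [+0.97802 +0.05231 +0.20182]
  R  [-0.01098 +0.97960 -0.20068]
  R  [-0.20820 +0.19405 +0.95864]
t = (-0.26734, +0.12946, +1.48543) m
tr R = 2.916263; θ = arccos((tr R − 1)/2) = 0.290392 rad = 16.638°
axis k = ((R−Rᵀ)₃₂, (R−Rᵀ)₁₃, (R−Rᵀ)₂₁) / (2 sinθ) = (+0.689299, +0.715998, -0.110513)
rvec = θ·k = (+0.200167, +0.207920, -0.032092)

rvec=(0.2002, 0.2079, -0.0321) tvec=(-0.2673, 0.1295, 1.4854)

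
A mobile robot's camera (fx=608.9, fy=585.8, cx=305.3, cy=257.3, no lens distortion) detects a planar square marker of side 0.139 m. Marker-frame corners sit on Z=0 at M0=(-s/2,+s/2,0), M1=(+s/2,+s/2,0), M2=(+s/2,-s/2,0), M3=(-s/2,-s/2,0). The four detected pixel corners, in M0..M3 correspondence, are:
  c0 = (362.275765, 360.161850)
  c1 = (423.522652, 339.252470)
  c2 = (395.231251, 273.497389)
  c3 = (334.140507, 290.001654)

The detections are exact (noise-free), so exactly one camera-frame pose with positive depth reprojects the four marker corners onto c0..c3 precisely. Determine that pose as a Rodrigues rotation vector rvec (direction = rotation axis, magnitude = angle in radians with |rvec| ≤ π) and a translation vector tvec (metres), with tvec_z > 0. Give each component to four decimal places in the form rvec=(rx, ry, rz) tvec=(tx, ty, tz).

rvec=(-0.3144, -0.4401, -0.2963) tvec=(0.1362, 0.1101, 1.1186)

Intrinsics K: fx=608.9, fy=585.8, cx=305.3, cy=257.3
Marker side s = 0.139 m; corners in marker frame (Z=0):
  M0 = (-0.0695, +0.0695, 0)
  M1 = (+0.0695, +0.0695, 0)
  M2 = (+0.0695, -0.0695, 0)
  M3 = (-0.0695, -0.0695, 0)
Detected image corners:
  c0 = (362.275765, 360.161850) px
  c1 = (423.522652, 339.252470) px
  c2 = (395.231251, 273.497389) px
  c3 = (334.140507, 290.001654) px
Planar DLT: solve 8×8 A·h = b for H (H[2,2]=1):
  H  [+595.10164 +124.52015 +379.45950]
  H  [-5.12028 +423.04785 +314.97305]
  H  [+0.40932 -0.20716 +1.00000]
B = K⁻¹H; ‖b₁‖=0.893999, ‖b₂‖=0.893999; λ = 2/(‖b₁‖+‖b₂‖) = 1.118570, sign → tz>0 ⇒ λ=+1.118570
r₁ = λ·B[:,0] = (+0.86366,-0.21088,+0.45785); r₂ = λ·B[:,1] = (+0.34493,+0.90958,-0.23172)
r₃ = r₁×r₂ = (-0.36758,+0.35805,+0.85830); SVD([r₁ r₂ r₃]) → R = UVᵀ:
  R  [+0.86366 +0.34493 -0.36758]
  R  [-0.21088 +0.90958 +0.35805]
  R  [+0.45785 -0.23172 +0.85830]
t = (+0.13623, +0.11013, +1.11857) m
tr R = 2.631534; θ = arccos((tr R − 1)/2) = 0.616742 rad = 35.337°
axis k = ((R−Rᵀ)₃₂, (R−Rᵀ)₁₃, (R−Rᵀ)₂₁) / (2 sinθ) = (-0.509848, -0.713574, -0.480487)
rvec = θ·k = (-0.314444, -0.440091, -0.296336)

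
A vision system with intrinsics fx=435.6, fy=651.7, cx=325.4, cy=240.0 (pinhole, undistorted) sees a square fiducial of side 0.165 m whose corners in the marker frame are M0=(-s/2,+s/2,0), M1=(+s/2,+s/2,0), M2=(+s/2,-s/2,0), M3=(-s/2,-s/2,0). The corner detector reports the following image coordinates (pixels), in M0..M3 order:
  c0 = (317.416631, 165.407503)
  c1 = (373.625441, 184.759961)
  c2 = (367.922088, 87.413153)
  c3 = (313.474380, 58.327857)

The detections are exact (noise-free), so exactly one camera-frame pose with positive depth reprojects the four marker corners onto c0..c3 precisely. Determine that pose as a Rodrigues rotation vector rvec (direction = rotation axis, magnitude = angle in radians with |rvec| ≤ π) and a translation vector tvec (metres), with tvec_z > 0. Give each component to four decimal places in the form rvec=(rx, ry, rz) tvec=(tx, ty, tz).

rvec=(-0.2547, -0.6833, 0.0295) tvec=(0.0428, -0.1744, 0.9760)

Intrinsics K: fx=435.6, fy=651.7, cx=325.4, cy=240.0
Marker side s = 0.165 m; corners in marker frame (Z=0):
  M0 = (-0.0825, +0.0825, 0)
  M1 = (+0.0825, +0.0825, 0)
  M2 = (+0.0825, -0.0825, 0)
  M3 = (-0.0825, -0.0825, 0)
Detected image corners:
  c0 = (317.416631, 165.407503) px
  c1 = (373.625441, 184.759961) px
  c2 = (367.922088, 87.413153) px
  c3 = (313.474380, 58.327857) px
Planar DLT: solve 8×8 A·h = b for H (H[2,2]=1):
  H  [+553.41056 -55.69961 +344.51163]
  H  [+226.22734 +587.13794 +123.56536]
  H  [+0.63594 -0.24834 +1.00000]
B = K⁻¹H; ‖b₁‖=1.024614, ‖b₂‖=1.024614; λ = 2/(‖b₁‖+‖b₂‖) = 0.975977, sign → tz>0 ⇒ λ=+0.975977
r₁ = λ·B[:,0] = (+0.77629,+0.11023,+0.62066); r₂ = λ·B[:,1] = (+0.05626,+0.96855,-0.24238)
r₃ = r₁×r₂ = (-0.62786,+0.22307,+0.74567); SVD([r₁ r₂ r₃]) → R = UVᵀ:
  R  [+0.77629 +0.05626 -0.62786]
  R  [+0.11023 +0.96855 +0.22307]
  R  [+0.62066 -0.24238 +0.74567]
t = (+0.04282, -0.17437, +0.97598) m
tr R = 2.490516; θ = arccos((tr R − 1)/2) = 0.729875 rad = 41.819°
axis k = ((R−Rᵀ)₃₂, (R−Rᵀ)₁₃, (R−Rᵀ)₂₁) / (2 sinθ) = (-0.349031, -0.936237, +0.040465)
rvec = θ·k = (-0.254749, -0.683336, +0.029535)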